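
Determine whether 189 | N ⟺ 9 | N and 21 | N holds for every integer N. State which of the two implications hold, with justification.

[⇒] If 189 ∣ N, write N = 189q. Since 189 = 21·9, N = 9·(21q), so 9 ∣ N; and since 189 = 9·21, N = 21·(9q), so 21 ∣ N.

[⇐] This fails: take N = 63. Both 9 ∣ 63 and 21 ∣ 63, yet 63 is not a multiple of 189 (since 63 = 0·189 + 63), so 189 ∤ 63.

The forward direction holds; the converse fails.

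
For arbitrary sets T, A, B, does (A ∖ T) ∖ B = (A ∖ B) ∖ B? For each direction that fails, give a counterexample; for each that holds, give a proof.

Reverse inclusion. This inclusion fails. Take T = {1}, A = {1}, B = ∅; then 1 ∈ (A ∖ B) ∖ B but 1 ∉ (A ∖ T) ∖ B.

Forward inclusion. Let x ∈ (A ∖ T) ∖ B. Then x ∈ A and x ∉ T, B, from which x ∈ (A ∖ B) ∖ B.

The sets are not equal: only the forward inclusion holds.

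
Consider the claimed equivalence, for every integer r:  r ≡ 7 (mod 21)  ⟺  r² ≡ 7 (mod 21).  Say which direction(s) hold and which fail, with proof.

(←) This fails: take r = 14. Then 14² = 196 ≡ 7 (mod 21), yet 14 ≡ 14 (mod 21), not 7.

(→) Suppose r ≡ 7 (mod 21). Write r = 21j + 7. Then (21j + 7)² = 441j² + 294j + 49 = 21(21j² + 14j + 2) + 7, so r² ≡ 7 (mod 21).

Only the forward implication holds.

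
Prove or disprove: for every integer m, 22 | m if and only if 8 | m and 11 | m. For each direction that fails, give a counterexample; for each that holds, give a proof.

Forward direction. This fails: take m = 22. Certainly 22 ∣ 22, but 8 ∤ 22.

Converse. Suppose 8 ∣ m and 11 ∣ m. Any common multiple of 8 and 11 is a multiple of their lcm; here gcd(8, 11) = 1, so lcm(8, 11) = 8·11 = 88, so 88 ∣ m. Since 22 ∣ 88, it follows that 22 ∣ m.

(⇒) fails; (⇐) holds.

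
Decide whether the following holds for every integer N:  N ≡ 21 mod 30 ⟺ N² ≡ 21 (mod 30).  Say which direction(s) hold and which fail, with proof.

Forward direction. Suppose N ≡ 21 mod 30. Write N = 30j + 21. Then (30j + 21)² = 900j² + 1260j + 441 = 30(30j² + 42j + 14) + 21, so N² ≡ 21 (mod 30).

Converse. This fails: take N = 9. Then 9² = 81 ≡ 21 (mod 30), yet 9 ≡ 9 (mod 30), not 21.

Only the forward implication holds.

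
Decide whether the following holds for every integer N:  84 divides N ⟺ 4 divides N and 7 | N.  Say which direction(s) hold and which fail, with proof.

Only the forward implication holds.

(⇒) If 84 ∣ N, write N = 84q. Since 84 = 21·4, N = 4·(21q), so 4 ∣ N; and since 84 = 12·7, N = 7·(12q), so 7 ∣ N.

(⇐) This fails: take N = 28. Both 4 ∣ 28 and 7 ∣ 28, yet 28 is not a multiple of 84 (since 28 = 0·84 + 28), so 84 ∤ 28.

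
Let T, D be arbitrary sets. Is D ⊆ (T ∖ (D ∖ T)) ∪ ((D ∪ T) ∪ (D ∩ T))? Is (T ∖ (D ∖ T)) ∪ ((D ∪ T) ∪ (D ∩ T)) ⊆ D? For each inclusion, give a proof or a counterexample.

(⟹) Let x ∈ D. Then either x ∈ D and x ∉ T; or x ∈ T ∩ D. In each case x ∈ (T ∖ (D ∖ T)) ∪ ((D ∪ T) ∪ (D ∩ T)), so D ⊆ (T ∖ (D ∖ T)) ∪ ((D ∪ T) ∪ (D ∩ T)).

(⟸) This inclusion fails. Take T = {1}, D = ∅; then 1 ∈ (T ∖ (D ∖ T)) ∪ ((D ∪ T) ∪ (D ∩ T)) but 1 ∉ D.

Only the forward inclusion holds.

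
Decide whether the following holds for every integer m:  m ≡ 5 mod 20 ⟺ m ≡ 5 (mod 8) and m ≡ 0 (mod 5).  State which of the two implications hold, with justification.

(⟹) This fails: m = 25 gives 25 ≡ 5 (mod 20) but 25 ≡ 1 (mod 8), so the conjunction on the right does not hold.

(⟸) Conversely, if m ≡ 5 (mod 8) and m ≡ 0 (mod 5), then by the Chinese remainder theorem m ≡ 5 (mod 40). Since 5 ≡ 5 (mod 20) and 20 ∣ 40, we get m ≡ 5 (mod 20).

The forward direction fails; the converse holds.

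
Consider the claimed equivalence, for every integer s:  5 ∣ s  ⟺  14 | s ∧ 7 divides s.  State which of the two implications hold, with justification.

(⇒) fails and (⇐) fails.

(→) This fails: take s = 5. Certainly 5 ∣ 5, but 14 ∤ 5.

(←) This fails: take s = 14. Both 14 ∣ 14 and 7 ∣ 14, yet 14 is not a multiple of 5 (since 14 = 2·5 + 4), so 5 ∤ 14.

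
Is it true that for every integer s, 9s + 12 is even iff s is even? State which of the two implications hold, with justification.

Both directions hold; the statement is true.

(⇒) Suppose 9s + 12 is even. Since 9 is odd, 9s and s have the same parity, so 9s + 12 ≡ s + 12 (mod 2). As 12 is even, 9s + 12 is even exactly when s is even. Thus s is even.

(⇐) Conversely, suppose s is even; write s = 2j. Then 9s + 12 = 9·(2j) + 12 = 2·9j + 12, which is even.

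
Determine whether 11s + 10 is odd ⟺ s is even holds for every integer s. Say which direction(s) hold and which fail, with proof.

Neither implication holds.

Forward direction. This fails: s = 3 gives 11s + 10 = 43, which is odd, but 3 is odd, not even.

Converse. This also fails: s = 0 is even, but 11s + 10 = 10 is even, not odd.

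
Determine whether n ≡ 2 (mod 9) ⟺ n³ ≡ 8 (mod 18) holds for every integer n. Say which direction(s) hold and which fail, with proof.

(⇒) This fails: take n = 11. Then 11 ≡ 2 (mod 9), but 11³ = 1331 ≡ 17 (mod 18), not 8.

(⇐) This fails: take n = 8. Then 8³ = 512 ≡ 8 (mod 18), yet 8 ≡ 8 (mod 9), not 2.

(⇒) fails and (⇐) fails.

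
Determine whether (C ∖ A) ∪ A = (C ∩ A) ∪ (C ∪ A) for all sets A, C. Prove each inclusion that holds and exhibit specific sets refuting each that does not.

Both inclusions hold; the sets are equal.

(⟸) Let x ∈ (C ∩ A) ∪ (C ∪ A). Then either x ∈ A and x ∉ C; or x ∈ C and x ∉ A; or x ∈ A ∩ C. In each case x ∈ (C ∖ A) ∪ A, so (C ∩ A) ∪ (C ∪ A) ⊆ (C ∖ A) ∪ A.

(⟹) Let x ∈ (C ∖ A) ∪ A. Then either x ∈ A and x ∉ C; or x ∈ C and x ∉ A; or x ∈ A ∩ C. In each case x ∈ (C ∩ A) ∪ (C ∪ A), so (C ∖ A) ∪ A ⊆ (C ∩ A) ∪ (C ∪ A).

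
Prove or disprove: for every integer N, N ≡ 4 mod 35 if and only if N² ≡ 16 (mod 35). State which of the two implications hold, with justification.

Not equivalent: only (⇒) holds.

(⟹) Suppose N ≡ 4 mod 35. Write N = 35j + 4. Then (35j + 4)² = 1225j² + 280j + 16 = 35(35j² + 8j) + 16, so N² ≡ 16 (mod 35).

(⟸) This fails: take N = 11. Then 11² = 121 ≡ 16 (mod 35), yet 11 ≡ 11 (mod 35), not 4.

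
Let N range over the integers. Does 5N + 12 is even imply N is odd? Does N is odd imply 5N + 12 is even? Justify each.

Both directions fail.

(→) This fails: N = 6 gives 5N + 12 = 42, which is even, but 6 is even, not odd.

(←) This also fails: N = 3 is odd, but 5N + 12 = 27 is odd, not even.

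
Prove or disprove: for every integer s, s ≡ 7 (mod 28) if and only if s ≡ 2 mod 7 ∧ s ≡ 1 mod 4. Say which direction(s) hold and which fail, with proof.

Neither implication holds.

[⇒] This fails: s = 7 gives 7 ≡ 7 (mod 28) but 7 ≡ 0 (mod 7), so the conjunction on the right does not hold.

[⇐] This fails: s = 9 satisfies both congruences on the right (9 ≡ 2 mod 7 and 9 ≡ 1 mod 4) yet 9 ≡ 9 (mod 28), not 7.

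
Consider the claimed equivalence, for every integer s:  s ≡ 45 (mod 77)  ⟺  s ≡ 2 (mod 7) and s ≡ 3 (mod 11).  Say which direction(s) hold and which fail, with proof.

(⇒) This fails: s = 45 gives 45 ≡ 45 (mod 77) but 45 ≡ 3 (mod 7), so the conjunction on the right does not hold.

(⇐) This fails: s = 58 satisfies both congruences on the right (58 ≡ 2 mod 7 and 58 ≡ 3 mod 11) yet 58 ≡ 58 (mod 77), not 45.

Neither implication holds.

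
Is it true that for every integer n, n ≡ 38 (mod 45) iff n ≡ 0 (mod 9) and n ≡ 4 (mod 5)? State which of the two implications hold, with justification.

[⇒] This fails: n = 38 gives 38 ≡ 38 (mod 45) but 38 ≡ 2 (mod 9), so the conjunction on the right does not hold.

[⇐] This fails: n = 9 satisfies both congruences on the right (9 ≡ 0 mod 9 and 9 ≡ 4 mod 5) yet 9 ≡ 9 (mod 45), not 38.

Both directions fail.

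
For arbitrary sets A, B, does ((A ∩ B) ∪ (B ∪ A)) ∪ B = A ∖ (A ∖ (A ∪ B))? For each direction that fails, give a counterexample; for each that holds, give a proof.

Only the reverse inclusion holds.

(⟹) This inclusion fails. Take A = ∅, B = {1}; then 1 ∈ ((A ∩ B) ∪ (B ∪ A)) ∪ B but 1 ∉ A ∖ (A ∖ (A ∪ B)).

(⟸) Let x ∈ A ∖ (A ∖ (A ∪ B)). Then either x ∈ A and x ∉ B; or x ∈ A ∩ B. In each case x ∈ ((A ∩ B) ∪ (B ∪ A)) ∪ B, so A ∖ (A ∖ (A ∪ B)) ⊆ ((A ∩ B) ∪ (B ∪ A)) ∪ B.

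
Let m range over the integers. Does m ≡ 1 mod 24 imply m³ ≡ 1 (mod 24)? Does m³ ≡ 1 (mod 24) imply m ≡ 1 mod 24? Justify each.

The biconditional holds.

Forward direction. Suppose m ≡ 1 mod 24. Write m = 24j + 1. Then (24j + 1)³ = 13824j³ + 1728j² + 72j + 1 = 24(576j³ + 72j² + 3j) + 1, so m³ ≡ 1 (mod 24).

Converse. Suppose m³ ≡ 1 (mod 24). The only residue r in {0, …, 23} with r³ ≡ 1 (mod 24) is r = 1, so m ≡ 1 (mod 24).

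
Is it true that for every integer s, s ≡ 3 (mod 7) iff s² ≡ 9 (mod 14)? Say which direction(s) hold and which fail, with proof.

(→) This fails: take s = 10. Then 10 ≡ 3 (mod 7), but 10² = 100 ≡ 2 (mod 14), not 9.

(←) This fails: take s = 11. Then 11² = 121 ≡ 9 (mod 14), yet 11 ≡ 4 (mod 7), not 3.

(⇒) fails and (⇐) fails.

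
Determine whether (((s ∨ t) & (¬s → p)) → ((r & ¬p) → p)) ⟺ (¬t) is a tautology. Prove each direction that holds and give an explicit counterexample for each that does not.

[⇒] This fails. Under t = T, s = F, r = F, p = F, the left side is true but the right side is false.

[⇐] This fails. Under t = F, s = T, r = T, p = F, the left side is false but the right side is true.

Both directions fail.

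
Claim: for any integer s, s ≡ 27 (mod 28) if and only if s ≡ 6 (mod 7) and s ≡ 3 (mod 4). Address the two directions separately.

Equivalent; both directions hold.

(⇒) Suppose s ≡ 27 (mod 28); write s = 28j + 27. Since 7 ∣ 28, reducing mod 7 gives s ≡ 27 ≡ 6 (mod 7); since 4 ∣ 28, reducing mod 4 gives s ≡ 27 ≡ 3 (mod 4).

(⇐) Conversely, if s ≡ 6 (mod 7) and s ≡ 3 (mod 4), then by the Chinese remainder theorem s ≡ 27 (mod 28). This is exactly s ≡ 27 (mod 28).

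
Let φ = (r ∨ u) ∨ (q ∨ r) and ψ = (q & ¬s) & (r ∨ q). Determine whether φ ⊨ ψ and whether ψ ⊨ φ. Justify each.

[⇐] Assume the antecedent. If u is true, (r ∨ u) ∨ (q ∨ r) reduces to true regardless of the other variables. If u is false, the antecedent forces (s = F, u = F, q = T, r = F) or (s = F, u = F, q = T, r = T), and (r ∨ u) ∨ (q ∨ r) holds there. Either way (r ∨ u) ∨ (q ∨ r) holds.

[⇒] This fails. Under s = F, u = T, q = F, r = F, the left side is true but the right side is false.

(⇒) fails; (⇐) holds.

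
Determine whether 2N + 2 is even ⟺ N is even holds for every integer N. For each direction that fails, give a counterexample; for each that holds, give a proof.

Converse. Suppose N is even. Since 2 is even, 2N is even for every N, so 2N + 2 has the same parity as 2, which is even. Hence 2N + 2 is even.

Forward direction. This fails: take N = 7. Then 2N + 2 = 16, which is even, yet N = 7 is odd, not even.

(⇒) fails; (⇐) holds.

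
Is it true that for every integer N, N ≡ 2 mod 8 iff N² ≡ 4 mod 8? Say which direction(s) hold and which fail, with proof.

Not equivalent: only (⇒) holds.

(⟹) Suppose N ≡ 2 mod 8. Write N = 8j + 2. Then (8j + 2)² = 64j² + 32j + 4 = 8(8j² + 4j) + 4, so N² ≡ 4 (mod 8).

(⟸) This fails: take N = 6. Then 6² = 36 ≡ 4 (mod 8), yet 6 ≡ 6 (mod 8), not 2.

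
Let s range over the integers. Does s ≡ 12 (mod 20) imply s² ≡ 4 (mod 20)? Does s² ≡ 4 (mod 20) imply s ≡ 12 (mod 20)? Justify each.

(→) Suppose s ≡ 12 (mod 20). Write s = 20j + 12. Then (20j + 12)² = 400j² + 480j + 144 = 20(20j² + 24j + 7) + 4, so s² ≡ 4 (mod 20).

(←) This fails: take s = 2. Then 2² = 4 ≡ 4 (mod 20), yet 2 ≡ 2 (mod 20), not 12.

Only the forward direction holds.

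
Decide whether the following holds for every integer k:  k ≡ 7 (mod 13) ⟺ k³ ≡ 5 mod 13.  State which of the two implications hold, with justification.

(⟹) Suppose k ≡ 7 (mod 13). Write k = 13j + 7. Then (13j + 7)³ = 2197j³ + 3549j² + 1911j + 343 = 13(169j³ + 273j² + 147j + 26) + 5, so k³ ≡ 5 (mod 13).

(⟸) This fails: take k = 8. Then 8³ = 512 ≡ 5 (mod 13), yet 8 ≡ 8 (mod 13), not 7.

(⇒) holds; (⇐) fails.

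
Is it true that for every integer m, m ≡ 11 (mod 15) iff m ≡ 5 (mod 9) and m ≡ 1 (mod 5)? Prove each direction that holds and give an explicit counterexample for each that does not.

(⇒) fails; (⇐) holds.

[⇒] This fails: m = 26 gives 26 ≡ 11 (mod 15) but 26 ≡ 8 (mod 9), so the conjunction on the right does not hold.

[⇐] Conversely, if m ≡ 5 (mod 9) and m ≡ 1 (mod 5), then by the Chinese remainder theorem m ≡ 41 (mod 45). Since 41 ≡ 11 (mod 15) and 15 ∣ 45, we get m ≡ 11 (mod 15).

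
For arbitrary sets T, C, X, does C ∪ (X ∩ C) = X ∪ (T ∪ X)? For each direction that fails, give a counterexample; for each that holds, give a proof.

Both inclusions fail.

Forward inclusion. This inclusion fails. Take T = ∅, C = {1}, X = ∅; then 1 ∈ C ∪ (X ∩ C) but 1 ∉ X ∪ (T ∪ X).

Reverse inclusion. This inclusion fails. Take T = {1}, C = ∅, X = ∅; then 1 ∈ X ∪ (T ∪ X) but 1 ∉ C ∪ (X ∩ C).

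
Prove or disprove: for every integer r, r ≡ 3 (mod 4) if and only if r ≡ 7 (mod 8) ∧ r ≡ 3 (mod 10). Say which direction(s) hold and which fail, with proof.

Only the reverse direction holds.

(→) This fails: r = 3 gives 3 ≡ 3 (mod 4) but 3 ≡ 3 (mod 8), so the conjunction on the right does not hold.

(←) Conversely, if r ≡ 7 (mod 8) and r ≡ 3 (mod 10), then by the Chinese remainder theorem r ≡ 23 (mod 40). Since 23 ≡ 3 (mod 4) and 4 ∣ 40, we get r ≡ 3 (mod 4).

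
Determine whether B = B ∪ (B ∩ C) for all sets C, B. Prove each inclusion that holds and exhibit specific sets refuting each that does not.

(⊇) Let x ∈ B ∪ (B ∩ C). Then either x ∈ B and x ∉ C; or x ∈ C ∩ B. In each case x ∈ B, so B ∪ (B ∩ C) ⊆ B.

(⊆) Let x ∈ B. Then either x ∈ B and x ∉ C; or x ∈ C ∩ B. In each case x ∈ B ∪ (B ∩ C), so B ⊆ B ∪ (B ∩ C).

The two sets are equal.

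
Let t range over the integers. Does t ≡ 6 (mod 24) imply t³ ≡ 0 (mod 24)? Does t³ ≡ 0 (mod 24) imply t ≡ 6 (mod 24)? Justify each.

The forward direction holds; the converse fails.

(→) Suppose t ≡ 6 (mod 24). Write t = 24j + 6. Then (24j + 6)³ = 13824j³ + 10368j² + 2592j + 216 = 24(576j³ + 432j² + 108j + 9) + 0, so t³ ≡ 0 (mod 24).

(←) This fails: take t = 0. Then 0³ = 0 ≡ 0 (mod 24), yet 0 ≡ 0 (mod 24), not 6.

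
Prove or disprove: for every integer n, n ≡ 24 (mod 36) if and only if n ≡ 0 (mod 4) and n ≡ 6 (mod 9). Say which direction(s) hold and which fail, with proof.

Both directions hold; the statement is true.

[⇐] If n ≡ 0 (mod 4) and n ≡ 6 (mod 9), then by the Chinese remainder theorem n ≡ 24 (mod 36). This is exactly n ≡ 24 (mod 36).

[⇒] Suppose n ≡ 24 (mod 36); write n = 36j + 24. Since 4 ∣ 36, reducing mod 4 gives n ≡ 24 ≡ 0 (mod 4); since 9 ∣ 36, reducing mod 9 gives n ≡ 24 ≡ 6 (mod 9).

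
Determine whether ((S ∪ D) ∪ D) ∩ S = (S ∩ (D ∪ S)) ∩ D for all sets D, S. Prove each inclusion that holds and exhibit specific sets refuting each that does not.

Only the reverse inclusion holds.

Forward inclusion. This inclusion fails. Take D = ∅, S = {1}; then 1 ∈ ((S ∪ D) ∪ D) ∩ S but 1 ∉ (S ∩ (D ∪ S)) ∩ D.

Reverse inclusion. Let x ∈ (S ∩ (D ∪ S)) ∩ D. Then x ∈ D ∩ S, from which x ∈ ((S ∪ D) ∪ D) ∩ S.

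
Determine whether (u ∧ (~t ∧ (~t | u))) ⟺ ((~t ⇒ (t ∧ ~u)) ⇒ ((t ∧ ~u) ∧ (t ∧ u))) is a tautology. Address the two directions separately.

Forward direction. Assume the antecedent. If u is true, the antecedent forces (u = T, t = F), and the consequent holds there. If u is false, the antecedent cannot hold. Either way the consequent holds.

Converse. This fails. Under u = F, t = F, the left side is false but the right side is true.

(⇒) holds; (⇐) fails.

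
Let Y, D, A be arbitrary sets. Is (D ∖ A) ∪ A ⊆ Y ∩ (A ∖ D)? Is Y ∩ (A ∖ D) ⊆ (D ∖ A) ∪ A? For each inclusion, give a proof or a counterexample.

Forward inclusion. This inclusion fails. Take Y = ∅, D = {1}, A = ∅; then 1 ∈ (D ∖ A) ∪ A but 1 ∉ Y ∩ (A ∖ D).

Reverse inclusion. Let x ∈ Y ∩ (A ∖ D). Then x ∈ Y ∩ A and x ∉ D, from which x ∈ (D ∖ A) ∪ A.

The sets are not equal: only the reverse inclusion holds.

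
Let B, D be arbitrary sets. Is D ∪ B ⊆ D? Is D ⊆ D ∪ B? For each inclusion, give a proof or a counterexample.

Forward inclusion. This inclusion fails. Take B = {1}, D = ∅; then 1 ∈ D ∪ B but 1 ∉ D.

Reverse inclusion. Let x ∈ D. Then either x ∈ D and x ∉ B; or x ∈ B ∩ D. In each case x ∈ D ∪ B, so D ⊆ D ∪ B.

(⊆) fails; (⊇) holds.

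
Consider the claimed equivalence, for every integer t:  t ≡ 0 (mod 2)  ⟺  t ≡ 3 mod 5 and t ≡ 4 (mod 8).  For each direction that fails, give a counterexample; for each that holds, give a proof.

(⇒) This fails: t = 0 gives 0 ≡ 0 (mod 2) but 0 ≡ 0 (mod 5), so the conjunction on the right does not hold.

(⇐) Conversely, if t ≡ 3 (mod 5) and t ≡ 4 (mod 8), then by the Chinese remainder theorem t ≡ 28 (mod 40). Since 28 ≡ 0 (mod 2) and 2 ∣ 40, we get t ≡ 0 (mod 2).

The forward direction fails; the converse holds.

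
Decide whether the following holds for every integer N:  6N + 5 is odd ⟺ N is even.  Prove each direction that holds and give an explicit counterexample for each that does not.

(⇒) fails; (⇐) holds.

(⟹) This fails: take N = 5. Then 6N + 5 = 35, which is odd, yet N = 5 is odd, not even.

(⟸) Suppose N is even. Since 6 is even, 6N is even for every N, so 6N + 5 has the same parity as 5, which is odd. Hence 6N + 5 is odd.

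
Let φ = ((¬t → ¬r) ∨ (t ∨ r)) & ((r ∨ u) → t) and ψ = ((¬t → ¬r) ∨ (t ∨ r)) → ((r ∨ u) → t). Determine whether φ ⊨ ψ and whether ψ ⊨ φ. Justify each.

(⟹) Assume the antecedent. If t is true, the consequent reduces to true regardless of the other variables. If t is false, the antecedent forces (u = F, t = F, r = F), and the consequent holds there. Either way the consequent holds.

(⟸) Assume the antecedent. If t is true, the consequent reduces to true regardless of the other variables. If t is false, the antecedent forces (u = F, t = F, r = F), and the consequent holds there. Either way the consequent holds.

Both implications hold.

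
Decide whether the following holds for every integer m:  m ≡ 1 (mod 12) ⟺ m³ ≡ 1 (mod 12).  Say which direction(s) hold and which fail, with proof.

(⟹) Suppose m ≡ 1 (mod 12). Write m = 12j + 1. Then (12j + 1)³ = 1728j³ + 432j² + 36j + 1 = 12(144j³ + 36j² + 3j) + 1, so m³ ≡ 1 (mod 12).

(⟸) For the converse, argue contrapositively. If m ≢ 1 (mod 12), then m is congruent to one of 0, 2, 3, 4, 5, 6, 7, 8, 9, 10, 11 modulo 12, and these give m³ ≡ 0, 8, 3, 4, 5, 0, 7, 8, 9, 4, 11 respectively — never 1.

Equivalent; both directions hold.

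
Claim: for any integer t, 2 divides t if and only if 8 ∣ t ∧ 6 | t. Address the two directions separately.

Only the converse holds.

(⇒) This fails: take t = 2. Certainly 2 ∣ 2, but 8 ∤ 2.

(⇐) Suppose 8 ∣ t and 6 ∣ t. Any common multiple of 8 and 6 is a multiple of their lcm; here lcm(8, 6) = 8·6/gcd(8, 6) = 48/2 = 24, so 24 ∣ t. Since 2 ∣ 24, it follows that 2 ∣ t.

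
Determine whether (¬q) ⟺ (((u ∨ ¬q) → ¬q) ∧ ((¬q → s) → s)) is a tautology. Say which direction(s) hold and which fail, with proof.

(←) This fails. Under s = T, q = T, u = F, the left side is false but the right side is true.

(→) Assume the antecedent. If s is true, the antecedent forces (s = T, q = F, u = F) or (s = T, q = F, u = T), and the consequent holds there. If s is false, the antecedent forces (s = F, q = F, u = F) or (s = F, q = F, u = T), and the consequent holds there. Either way the consequent holds.

The forward direction holds; the converse fails.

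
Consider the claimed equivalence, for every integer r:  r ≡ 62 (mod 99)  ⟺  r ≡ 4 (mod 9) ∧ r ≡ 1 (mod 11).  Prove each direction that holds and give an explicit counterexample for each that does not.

(→) This fails: r = 62 gives 62 ≡ 62 (mod 99) but 62 ≡ 8 (mod 9), so the conjunction on the right does not hold.

(←) This fails: r = 67 satisfies both congruences on the right (67 ≡ 4 mod 9 and 67 ≡ 1 mod 11) yet 67 ≡ 67 (mod 99), not 62.

Neither direction holds.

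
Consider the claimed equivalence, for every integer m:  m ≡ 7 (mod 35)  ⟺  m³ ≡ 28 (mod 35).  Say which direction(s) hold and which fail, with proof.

Equivalent; both directions hold.

[⇒] Suppose m ≡ 7 (mod 35). Write m = 35j + 7. Then (35j + 7)³ = 42875j³ + 25725j² + 5145j + 343 = 35(1225j³ + 735j² + 147j + 9) + 28, so m³ ≡ 28 (mod 35).

[⇐] Conversely, suppose m³ ≡ 28 (mod 35). The only residue r in {0, …, 34} with r³ ≡ 28 (mod 35) is r = 7, so m ≡ 7 (mod 35).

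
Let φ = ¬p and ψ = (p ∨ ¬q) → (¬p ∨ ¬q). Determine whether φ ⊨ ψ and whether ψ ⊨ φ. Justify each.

[⇐] This fails. Under q = F, p = T, the left side is false but the right side is true.

[⇒] Assume the antecedent. If q is true, the antecedent forces (q = T, p = F), and (p ∨ ¬q) → (¬p ∨ ¬q) holds there. If q is false, (p ∨ ¬q) → (¬p ∨ ¬q) reduces to true regardless of the other variables. Either way (p ∨ ¬q) → (¬p ∨ ¬q) holds.

Not equivalent: only (⇒) holds.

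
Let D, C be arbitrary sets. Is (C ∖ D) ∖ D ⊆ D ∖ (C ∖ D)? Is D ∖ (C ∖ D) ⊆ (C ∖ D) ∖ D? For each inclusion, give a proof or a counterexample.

Both inclusions fail.

Forward inclusion. This inclusion fails. Take D = ∅, C = {1}; then 1 ∈ (C ∖ D) ∖ D but 1 ∉ D ∖ (C ∖ D).

Reverse inclusion. This inclusion fails. Take D = {1}, C = ∅; then 1 ∈ D ∖ (C ∖ D) but 1 ∉ (C ∖ D) ∖ D.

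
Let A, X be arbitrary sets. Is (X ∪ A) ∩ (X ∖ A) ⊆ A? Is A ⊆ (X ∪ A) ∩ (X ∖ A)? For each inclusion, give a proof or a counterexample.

Forward inclusion. This inclusion fails. Take A = ∅, X = {1}; then 1 ∈ (X ∪ A) ∩ (X ∖ A) but 1 ∉ A.

Reverse inclusion. This inclusion fails. Take A = {1}, X = ∅; then 1 ∈ A but 1 ∉ (X ∪ A) ∩ (X ∖ A).

Neither inclusion holds.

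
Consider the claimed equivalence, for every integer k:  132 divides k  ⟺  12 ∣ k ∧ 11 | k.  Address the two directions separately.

Both implications hold.

(⇒) If 132 ∣ k, write k = 132q. Since 132 = 11·12, k = 12·(11q), so 12 ∣ k; and since 132 = 12·11, k = 11·(12q), so 11 ∣ k.

(⇐) Suppose 12 ∣ k and 11 ∣ k. Any common multiple of 12 and 11 is a multiple of their lcm; here gcd(12, 11) = 1, so lcm(12, 11) = 12·11 = 132, so 132 ∣ k.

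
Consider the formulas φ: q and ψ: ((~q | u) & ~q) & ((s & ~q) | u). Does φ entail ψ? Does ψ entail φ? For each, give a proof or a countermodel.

Forward direction. This fails. Under s = F, u = F, q = T, the left side is true but the right side is false.

Converse. This fails. Under s = T, u = F, q = F, the left side is false but the right side is true.

Neither direction holds.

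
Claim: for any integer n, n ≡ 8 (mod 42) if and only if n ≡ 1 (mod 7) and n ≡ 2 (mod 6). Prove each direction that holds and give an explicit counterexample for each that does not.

[⇒] Suppose n ≡ 8 (mod 42); write n = 42j + 8. Since 7 ∣ 42, reducing mod 7 gives n ≡ 8 ≡ 1 (mod 7); since 6 ∣ 42, reducing mod 6 gives n ≡ 8 ≡ 2 (mod 6).

[⇐] Conversely, if n ≡ 1 (mod 7) and n ≡ 2 (mod 6), then by the Chinese remainder theorem n ≡ 8 (mod 42). This is exactly n ≡ 8 (mod 42).

Both directions hold.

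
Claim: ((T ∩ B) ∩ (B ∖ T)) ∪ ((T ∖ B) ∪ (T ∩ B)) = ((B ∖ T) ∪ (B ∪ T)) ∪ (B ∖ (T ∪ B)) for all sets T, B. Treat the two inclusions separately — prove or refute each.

(⟹) Let x ∈ ((T ∩ B) ∩ (B ∖ T)) ∪ ((T ∖ B) ∪ (T ∩ B)). Then either x ∈ T and x ∉ B; or x ∈ T ∩ B. In each case x ∈ ((B ∖ T) ∪ (B ∪ T)) ∪ (B ∖ (T ∪ B)), so ((T ∩ B) ∩ (B ∖ T)) ∪ ((T ∖ B) ∪ (T ∩ B)) ⊆ ((B ∖ T) ∪ (B ∪ T)) ∪ (B ∖ (T ∪ B)).

(⟸) This inclusion fails. Take T = ∅, B = {1}; then 1 ∈ ((B ∖ T) ∪ (B ∪ T)) ∪ (B ∖ (T ∪ B)) but 1 ∉ ((T ∩ B) ∩ (B ∖ T)) ∪ ((T ∖ B) ∪ (T ∩ B)).

Only the forward inclusion holds.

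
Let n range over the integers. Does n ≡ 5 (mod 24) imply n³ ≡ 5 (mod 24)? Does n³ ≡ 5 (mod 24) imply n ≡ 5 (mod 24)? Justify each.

(⟹) Suppose n ≡ 5 (mod 24). Write n = 24j + 5. Then (24j + 5)³ = 13824j³ + 8640j² + 1800j + 125 = 24(576j³ + 360j² + 75j + 5) + 5, so n³ ≡ 5 (mod 24).

(⟸) Conversely, suppose n³ ≡ 5 (mod 24). The only residue r in {0, …, 23} with r³ ≡ 5 (mod 24) is r = 5, so n ≡ 5 (mod 24).

Both implications hold.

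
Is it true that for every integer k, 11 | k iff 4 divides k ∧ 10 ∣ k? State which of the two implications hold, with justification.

Neither implication holds.

Forward direction. This fails: take k = 11. Certainly 11 ∣ 11, but 4 ∤ 11.

Converse. This fails: take k = 20. Both 4 ∣ 20 and 10 ∣ 20, yet 20 is not a multiple of 11 (since 20 = 1·11 + 9), so 11 ∤ 20.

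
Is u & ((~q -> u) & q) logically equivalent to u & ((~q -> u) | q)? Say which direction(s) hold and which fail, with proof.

Not equivalent: only (⇒) holds.

(→) Assume the antecedent. If u is true, u & ((~q -> u) | q) reduces to true regardless of the other variables. If u is false, the antecedent cannot hold. Either way u & ((~q -> u) | q) holds.

(←) This fails. Under u = T, q = F, the left side is false but the right side is true.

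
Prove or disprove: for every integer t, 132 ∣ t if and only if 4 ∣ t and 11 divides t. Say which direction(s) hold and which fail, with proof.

(⟹) If 132 ∣ t, write t = 132q. Since 132 = 33·4, t = 4·(33q), so 4 ∣ t; and since 132 = 12·11, t = 11·(12q), so 11 ∣ t.

(⟸) This fails: take t = 44. Both 4 ∣ 44 and 11 ∣ 44, yet 44 is not a multiple of 132 (since 44 = 0·132 + 44), so 132 ∤ 44.

Not equivalent: only (⇒) holds.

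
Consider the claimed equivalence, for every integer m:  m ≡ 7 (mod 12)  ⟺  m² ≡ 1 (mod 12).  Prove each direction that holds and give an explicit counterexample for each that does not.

(⇒) holds; (⇐) fails.

(⇒) Suppose m ≡ 7 (mod 12). Write m = 12j + 7. Then (12j + 7)² = 144j² + 168j + 49 = 12(12j² + 14j + 4) + 1, so m² ≡ 1 (mod 12).

(⇐) This fails: take m = 1. Then 1² = 1 ≡ 1 (mod 12), yet 1 ≡ 1 (mod 12), not 7.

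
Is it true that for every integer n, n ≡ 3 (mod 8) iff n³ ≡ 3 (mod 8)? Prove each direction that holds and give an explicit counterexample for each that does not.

[⇐] For the converse, argue contrapositively. If n ≢ 3 (mod 8), then n is congruent to one of 0, 1, 2, 4, 5, 6, 7 modulo 8, and these give n³ ≡ 0, 1, 0, 0, 5, 0, 7 respectively — never 3.

[⇒] Suppose n ≡ 3 (mod 8). Write n = 8j + 3. Then (8j + 3)³ = 512j³ + 576j² + 216j + 27 = 8(64j³ + 72j² + 27j + 3) + 3, so n³ ≡ 3 (mod 8).

The biconditional holds.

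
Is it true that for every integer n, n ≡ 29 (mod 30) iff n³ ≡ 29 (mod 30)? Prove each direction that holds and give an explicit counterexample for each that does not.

Equivalent; both directions hold.

Forward direction. Suppose n ≡ 29 (mod 30). Write n = 30j + 29. Then (30j + 29)³ = 27000j³ + 78300j² + 75690j + 24389 = 30(900j³ + 2610j² + 2523j + 812) + 29, so n³ ≡ 29 (mod 30).

Converse. Suppose n³ ≡ 29 (mod 30). The only residue r in {0, …, 29} with r³ ≡ 29 (mod 30) is r = 29, so n ≡ 29 (mod 30).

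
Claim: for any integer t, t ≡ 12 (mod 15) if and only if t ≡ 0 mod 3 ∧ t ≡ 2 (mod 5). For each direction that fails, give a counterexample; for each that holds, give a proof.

(⇒) Suppose t ≡ 12 (mod 15); write t = 15j + 12. Since 3 ∣ 15, reducing mod 3 gives t ≡ 12 ≡ 0 (mod 3); since 5 ∣ 15, reducing mod 5 gives t ≡ 12 ≡ 2 (mod 5).

(⇐) Conversely, if t ≡ 0 (mod 3) and t ≡ 2 (mod 5), then by the Chinese remainder theorem t ≡ 12 (mod 15). This is exactly t ≡ 12 (mod 15).

Both directions hold; the statement is true.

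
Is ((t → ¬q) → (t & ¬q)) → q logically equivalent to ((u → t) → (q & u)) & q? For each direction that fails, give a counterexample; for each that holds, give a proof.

(⟹) This fails. Under u = F, t = F, q = F, the left side is true but the right side is false.

(⟸) Assume the antecedent. If u is true, the antecedent forces (u = T, t = F, q = T) or (u = T, t = T, q = T), and ((t → ¬q) → (t & ¬q)) → q holds there. If u is false, the antecedent cannot hold. Either way ((t → ¬q) → (t & ¬q)) → q holds.

Not equivalent: only (⇐) holds.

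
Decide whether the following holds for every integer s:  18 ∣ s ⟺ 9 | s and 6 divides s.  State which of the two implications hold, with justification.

The biconditional holds.

[⇒] If 18 ∣ s, write s = 18q. Since 18 = 2·9, s = 9·(2q), so 9 ∣ s; and since 18 = 3·6, s = 6·(3q), so 6 ∣ s.

[⇐] Suppose 9 ∣ s and 6 ∣ s. Any common multiple of 9 and 6 is a multiple of their lcm; here lcm(9, 6) = 9·6/gcd(9, 6) = 54/3 = 18, so 18 ∣ s.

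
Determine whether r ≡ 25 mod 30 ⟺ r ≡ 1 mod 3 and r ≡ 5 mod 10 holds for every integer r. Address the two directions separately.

(→) Suppose r ≡ 25 (mod 30); write r = 30j + 25. Since 3 ∣ 30, reducing mod 3 gives r ≡ 25 ≡ 1 (mod 3); since 10 ∣ 30, reducing mod 10 gives r ≡ 25 ≡ 5 (mod 10).

(←) Conversely, if r ≡ 1 (mod 3) and r ≡ 5 (mod 10), then by the Chinese remainder theorem r ≡ 25 (mod 30). This is exactly r ≡ 25 (mod 30).

Both directions hold; the statement is true.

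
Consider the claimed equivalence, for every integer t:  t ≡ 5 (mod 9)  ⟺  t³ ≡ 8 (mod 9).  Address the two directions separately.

Only the forward direction holds.

(→) Suppose t ≡ 5 (mod 9). Write t = 9j + 5. Then (9j + 5)³ = 729j³ + 1215j² + 675j + 125 = 9(81j³ + 135j² + 75j + 13) + 8, so t³ ≡ 8 (mod 9).

(←) This fails: take t = 2. Then 2³ = 8 ≡ 8 (mod 9), yet 2 ≡ 2 (mod 9), not 5.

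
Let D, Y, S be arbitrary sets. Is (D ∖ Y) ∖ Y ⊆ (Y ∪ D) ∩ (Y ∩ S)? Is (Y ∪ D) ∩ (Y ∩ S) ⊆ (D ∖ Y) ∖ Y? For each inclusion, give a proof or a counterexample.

(⟹) This inclusion fails. Take D = {1}, Y = ∅, S = ∅; then 1 ∈ (D ∖ Y) ∖ Y but 1 ∉ (Y ∪ D) ∩ (Y ∩ S).

(⟸) This inclusion fails. Take D = ∅, Y = {1}, S = {1}; then 1 ∈ (Y ∪ D) ∩ (Y ∩ S) but 1 ∉ (D ∖ Y) ∖ Y.

Neither inclusion holds.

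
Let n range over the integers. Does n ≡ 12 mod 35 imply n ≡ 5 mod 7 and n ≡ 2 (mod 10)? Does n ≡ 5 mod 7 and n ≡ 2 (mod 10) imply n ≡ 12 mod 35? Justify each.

Only the converse holds.

Forward direction. This fails: n = 47 gives 47 ≡ 12 (mod 35) but 47 ≡ 7 (mod 10), so the conjunction on the right does not hold.

Converse. If n ≡ 5 (mod 7) and n ≡ 2 (mod 10), then by the Chinese remainder theorem n ≡ 12 (mod 70). Since 12 ≡ 12 (mod 35) and 35 ∣ 70, we get n ≡ 12 (mod 35).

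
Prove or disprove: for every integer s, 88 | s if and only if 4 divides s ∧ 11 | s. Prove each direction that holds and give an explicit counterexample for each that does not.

Only the forward implication holds.

Forward direction. If 88 ∣ s, write s = 88q. Since 88 = 22·4, s = 4·(22q), so 4 ∣ s; and since 88 = 8·11, s = 11·(8q), so 11 ∣ s.

Converse. This fails: take s = 44. Both 4 ∣ 44 and 11 ∣ 44, yet 44 is not a multiple of 88 (since 44 = 0·88 + 44), so 88 ∤ 44.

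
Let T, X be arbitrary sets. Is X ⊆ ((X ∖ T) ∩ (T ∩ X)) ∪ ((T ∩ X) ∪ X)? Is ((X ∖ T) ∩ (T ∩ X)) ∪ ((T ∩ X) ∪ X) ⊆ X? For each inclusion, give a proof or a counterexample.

Reverse inclusion. Let x ∈ ((X ∖ T) ∩ (T ∩ X)) ∪ ((T ∩ X) ∪ X). Then either x ∈ X and x ∉ T; or x ∈ T ∩ X. In each case x ∈ X, so ((X ∖ T) ∩ (T ∩ X)) ∪ ((T ∩ X) ∪ X) ⊆ X.

Forward inclusion. Let x ∈ X. Then either x ∈ X and x ∉ T; or x ∈ T ∩ X. In each case x ∈ ((X ∖ T) ∩ (T ∩ X)) ∪ ((T ∩ X) ∪ X), so X ⊆ ((X ∖ T) ∩ (T ∩ X)) ∪ ((T ∩ X) ∪ X).

The two sets are equal.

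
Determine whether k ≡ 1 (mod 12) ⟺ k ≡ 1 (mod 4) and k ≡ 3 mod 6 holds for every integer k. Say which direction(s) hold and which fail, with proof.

Forward direction. This fails: k = 1 gives 1 ≡ 1 (mod 12) but 1 ≡ 1 (mod 6), so the conjunction on the right does not hold.

Converse. This fails: k = 9 satisfies both congruences on the right (9 ≡ 1 mod 4 and 9 ≡ 3 mod 6) yet 9 ≡ 9 (mod 12), not 1.

(⇒) fails and (⇐) fails.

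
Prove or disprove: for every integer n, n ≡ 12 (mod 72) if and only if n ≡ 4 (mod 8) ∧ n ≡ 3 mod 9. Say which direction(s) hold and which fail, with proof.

Both implications hold.

(⇒) Suppose n ≡ 12 (mod 72); write n = 72j + 12. Since 8 ∣ 72, reducing mod 8 gives n ≡ 12 ≡ 4 (mod 8); since 9 ∣ 72, reducing mod 9 gives n ≡ 12 ≡ 3 (mod 9).

(⇐) Conversely, if n ≡ 4 (mod 8) and n ≡ 3 (mod 9), then by the Chinese remainder theorem n ≡ 12 (mod 72). This is exactly n ≡ 12 (mod 72).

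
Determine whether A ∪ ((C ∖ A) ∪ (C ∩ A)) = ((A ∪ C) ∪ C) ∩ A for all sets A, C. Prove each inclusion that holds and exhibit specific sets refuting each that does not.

(⊆) fails; (⊇) holds.

(⟹) This inclusion fails. Take A = ∅, C = {1}; then 1 ∈ A ∪ ((C ∖ A) ∪ (C ∩ A)) but 1 ∉ ((A ∪ C) ∪ C) ∩ A.

(⟸) Let x ∈ ((A ∪ C) ∪ C) ∩ A. Then either x ∈ A and x ∉ C; or x ∈ A ∩ C. In each case x ∈ A ∪ ((C ∖ A) ∪ (C ∩ A)), so ((A ∪ C) ∪ C) ∩ A ⊆ A ∪ ((C ∖ A) ∪ (C ∩ A)).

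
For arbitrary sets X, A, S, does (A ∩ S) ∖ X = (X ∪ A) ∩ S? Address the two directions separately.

The sets are not equal: only the forward inclusion holds.

(⟹) Let x ∈ (A ∩ S) ∖ X. Then x ∈ A ∩ S and x ∉ X, from which x ∈ (X ∪ A) ∩ S.

(⟸) This inclusion fails. Take X = {1}, A = ∅, S = {1}; then 1 ∈ (X ∪ A) ∩ S but 1 ∉ (A ∩ S) ∖ X.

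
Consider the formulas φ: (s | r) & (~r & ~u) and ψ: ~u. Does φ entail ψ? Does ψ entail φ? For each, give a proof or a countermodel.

Forward direction. Assume the antecedent. If u is true, the antecedent cannot hold. If u is false, ~u reduces to true regardless of the other variables. Either way ~u holds.

Converse. This fails. Under u = F, s = F, r = F, the left side is false but the right side is true.

Not equivalent: only (⇒) holds.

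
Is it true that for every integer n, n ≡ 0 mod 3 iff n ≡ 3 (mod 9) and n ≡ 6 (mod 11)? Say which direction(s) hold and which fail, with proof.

Not equivalent: only (⇐) holds.

(⇐) If n ≡ 3 (mod 9) and n ≡ 6 (mod 11), then by the Chinese remainder theorem n ≡ 39 (mod 99). Since 39 ≡ 0 (mod 3) and 3 ∣ 99, we get n ≡ 0 (mod 3).

(⇒) This fails: n = 0 gives 0 ≡ 0 (mod 3) but 0 ≡ 0 (mod 9), so the conjunction on the right does not hold.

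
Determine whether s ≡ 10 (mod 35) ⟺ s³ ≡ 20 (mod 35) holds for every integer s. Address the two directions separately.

The forward direction holds; the converse fails.

(⟸) This fails: take s = 5. Then 5³ = 125 ≡ 20 (mod 35), yet 5 ≡ 5 (mod 35), not 10.

(⟹) Suppose s ≡ 10 (mod 35). Write s = 35j + 10. Then (35j + 10)³ = 42875j³ + 36750j² + 10500j + 1000 = 35(1225j³ + 1050j² + 300j + 28) + 20, so s³ ≡ 20 (mod 35).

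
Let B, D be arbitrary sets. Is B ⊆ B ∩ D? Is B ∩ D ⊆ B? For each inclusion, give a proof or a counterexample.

Only the reverse inclusion holds.

(⊆) This inclusion fails. Take B = {1}, D = ∅; then 1 ∈ B but 1 ∉ B ∩ D.

(⊇) Let x ∈ B ∩ D. Then x ∈ B ∩ D, from which x ∈ B.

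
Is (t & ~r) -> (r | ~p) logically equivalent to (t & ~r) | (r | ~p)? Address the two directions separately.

[⇒] This fails. Under t = F, p = T, r = F, the left side is true but the right side is false.

[⇐] This fails. Under t = T, p = T, r = F, the left side is false but the right side is true.

Both directions fail.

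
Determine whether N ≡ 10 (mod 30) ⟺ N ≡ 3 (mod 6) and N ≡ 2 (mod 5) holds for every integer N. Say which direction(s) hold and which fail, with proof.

(⇒) fails and (⇐) fails.

Forward direction. This fails: N = 10 gives 10 ≡ 10 (mod 30) but 10 ≡ 4 (mod 6), so the conjunction on the right does not hold.

Converse. This fails: N = 27 satisfies both congruences on the right (27 ≡ 3 mod 6 and 27 ≡ 2 mod 5) yet 27 ≡ 27 (mod 30), not 10.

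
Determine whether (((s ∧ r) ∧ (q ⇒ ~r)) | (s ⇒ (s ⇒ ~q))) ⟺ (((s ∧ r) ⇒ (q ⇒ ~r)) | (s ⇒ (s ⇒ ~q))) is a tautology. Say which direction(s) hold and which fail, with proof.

Not equivalent: only (⇒) holds.

(⟹) Assume the antecedent. If s is true, the antecedent forces (s = T, q = F, r = F) or (s = T, q = F, r = T), and the consequent holds there. If s is false, the consequent reduces to true regardless of the other variables. Either way the consequent holds.

(⟸) This fails. Under s = T, q = T, r = F, the left side is false but the right side is true.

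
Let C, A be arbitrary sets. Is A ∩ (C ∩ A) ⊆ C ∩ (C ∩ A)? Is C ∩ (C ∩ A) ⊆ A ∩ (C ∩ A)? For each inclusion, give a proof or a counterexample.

Reverse inclusion. Let x ∈ C ∩ (C ∩ A). Then x ∈ C ∩ A, from which x ∈ A ∩ (C ∩ A).

Forward inclusion. Let x ∈ A ∩ (C ∩ A). Then x ∈ C ∩ A, from which x ∈ C ∩ (C ∩ A).

Both inclusions hold.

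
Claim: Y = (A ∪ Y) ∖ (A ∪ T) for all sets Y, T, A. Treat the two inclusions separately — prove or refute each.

(⟹) This inclusion fails. Take Y = {1}, T = {1}, A = ∅; then 1 ∈ Y but 1 ∉ (A ∪ Y) ∖ (A ∪ T).

(⟸) Let x ∈ (A ∪ Y) ∖ (A ∪ T). Then x ∈ Y and x ∉ T, A, from which x ∈ Y.

(⊆) fails; (⊇) holds.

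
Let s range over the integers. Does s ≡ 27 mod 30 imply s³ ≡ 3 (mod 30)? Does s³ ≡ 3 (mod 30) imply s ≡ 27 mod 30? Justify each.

(⇒) Suppose s ≡ 27 mod 30. Write s = 30j + 27. Then (30j + 27)³ = 27000j³ + 72900j² + 65610j + 19683 = 30(900j³ + 2430j² + 2187j + 656) + 3, so s³ ≡ 3 (mod 30).

(⇐) Conversely, suppose s³ ≡ 3 (mod 30). The only residue r in {0, …, 29} with r³ ≡ 3 (mod 30) is r = 27, so s ≡ 27 (mod 30).

Both implications hold.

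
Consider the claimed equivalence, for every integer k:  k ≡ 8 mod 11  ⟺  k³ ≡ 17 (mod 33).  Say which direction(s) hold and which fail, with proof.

Only the converse holds.

(⇐) The residues r modulo 33 with r³ ≡ 17 (mod 33) are exactly {8}, and each is ≡ 8 (mod 11).

(⇒) This fails: take k = 19. Then 19 ≡ 8 (mod 11), but 19³ = 6859 ≡ 28 (mod 33), not 17.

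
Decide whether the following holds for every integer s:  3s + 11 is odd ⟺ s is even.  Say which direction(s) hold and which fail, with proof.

Both implications hold.

(⟸) Suppose s is even; write s = 2j. Then 3s + 11 = 3·(2j) + 11 = 2·3j + 11, which is odd.

(⟹) Suppose 3s + 11 is odd. Since 3 is odd, 3s and s have the same parity, so 3s + 11 ≡ s + 11 (mod 2). As 11 is odd, 3s + 11 is odd exactly when s is even. Thus s is even.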